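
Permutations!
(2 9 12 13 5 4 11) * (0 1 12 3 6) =(0 1 12 13 5 4 11 2 9 3 6) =[1, 12, 9, 6, 11, 4, 0, 7, 8, 3, 10, 2, 13, 5]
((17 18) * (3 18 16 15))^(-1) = (3 15 16 17 18)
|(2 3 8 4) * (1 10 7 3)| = |(1 10 7 3 8 4 2)| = 7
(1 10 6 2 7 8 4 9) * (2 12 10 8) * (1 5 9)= (1 8 4)(2 7)(5 9)(6 12 10)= [0, 8, 7, 3, 1, 9, 12, 2, 4, 5, 6, 11, 10]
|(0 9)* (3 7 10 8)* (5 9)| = 12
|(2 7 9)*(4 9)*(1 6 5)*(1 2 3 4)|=15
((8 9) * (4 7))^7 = (4 7)(8 9)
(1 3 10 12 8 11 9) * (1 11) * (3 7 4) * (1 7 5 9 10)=[0, 5, 2, 1, 3, 9, 6, 4, 7, 11, 12, 10, 8]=(1 5 9 11 10 12 8 7 4 3)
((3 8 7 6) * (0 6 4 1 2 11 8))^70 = (0 6 3)(1 7 11)(2 4 8)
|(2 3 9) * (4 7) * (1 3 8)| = |(1 3 9 2 8)(4 7)| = 10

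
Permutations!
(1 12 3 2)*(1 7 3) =[0, 12, 7, 2, 4, 5, 6, 3, 8, 9, 10, 11, 1] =(1 12)(2 7 3)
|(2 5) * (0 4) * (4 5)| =4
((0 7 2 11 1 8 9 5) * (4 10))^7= (0 5 9 8 1 11 2 7)(4 10)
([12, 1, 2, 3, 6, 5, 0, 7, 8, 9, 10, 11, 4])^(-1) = (0 6 4 12)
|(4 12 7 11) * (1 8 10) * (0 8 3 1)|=12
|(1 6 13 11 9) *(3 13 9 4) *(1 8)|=|(1 6 9 8)(3 13 11 4)|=4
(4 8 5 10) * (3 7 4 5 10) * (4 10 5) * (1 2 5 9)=[0, 2, 5, 7, 8, 3, 6, 10, 9, 1, 4]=(1 2 5 3 7 10 4 8 9)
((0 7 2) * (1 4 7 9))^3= ((0 9 1 4 7 2))^3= (0 4)(1 2)(7 9)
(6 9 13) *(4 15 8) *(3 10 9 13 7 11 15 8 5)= [0, 1, 2, 10, 8, 3, 13, 11, 4, 7, 9, 15, 12, 6, 14, 5]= (3 10 9 7 11 15 5)(4 8)(6 13)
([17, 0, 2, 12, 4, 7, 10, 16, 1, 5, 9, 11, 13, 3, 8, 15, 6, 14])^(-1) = (0 1 8 14 17)(3 13 12)(5 9 10 6 16 7)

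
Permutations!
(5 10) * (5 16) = (5 10 16) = [0, 1, 2, 3, 4, 10, 6, 7, 8, 9, 16, 11, 12, 13, 14, 15, 5]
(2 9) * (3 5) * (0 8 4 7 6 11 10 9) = (0 8 4 7 6 11 10 9 2)(3 5) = [8, 1, 0, 5, 7, 3, 11, 6, 4, 2, 9, 10]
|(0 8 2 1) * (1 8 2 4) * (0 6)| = |(0 2 8 4 1 6)| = 6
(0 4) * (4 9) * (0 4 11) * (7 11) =(0 9 7 11) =[9, 1, 2, 3, 4, 5, 6, 11, 8, 7, 10, 0]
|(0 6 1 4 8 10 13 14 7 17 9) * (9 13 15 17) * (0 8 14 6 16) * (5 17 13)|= 10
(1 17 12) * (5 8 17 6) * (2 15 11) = (1 6 5 8 17 12)(2 15 11) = [0, 6, 15, 3, 4, 8, 5, 7, 17, 9, 10, 2, 1, 13, 14, 11, 16, 12]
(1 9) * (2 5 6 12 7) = [0, 9, 5, 3, 4, 6, 12, 2, 8, 1, 10, 11, 7] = (1 9)(2 5 6 12 7)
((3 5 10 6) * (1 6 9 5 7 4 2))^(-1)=(1 2 4 7 3 6)(5 9 10)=((1 6 3 7 4 2)(5 10 9))^(-1)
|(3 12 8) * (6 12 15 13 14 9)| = 8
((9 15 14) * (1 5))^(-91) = (1 5)(9 14 15)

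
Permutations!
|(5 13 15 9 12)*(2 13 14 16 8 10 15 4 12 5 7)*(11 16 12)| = |(2 13 4 11 16 8 10 15 9 5 14 12 7)| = 13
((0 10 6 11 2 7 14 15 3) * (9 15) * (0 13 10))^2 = (2 14 15 13 6)(3 10 11 7 9)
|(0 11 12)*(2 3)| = |(0 11 12)(2 3)| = 6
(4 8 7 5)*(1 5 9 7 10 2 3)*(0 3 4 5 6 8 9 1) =[3, 6, 4, 0, 9, 5, 8, 1, 10, 7, 2] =(0 3)(1 6 8 10 2 4 9 7)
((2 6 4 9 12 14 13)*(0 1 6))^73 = (0 1 6 4 9 12 14 13 2)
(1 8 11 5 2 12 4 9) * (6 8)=[0, 6, 12, 3, 9, 2, 8, 7, 11, 1, 10, 5, 4]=(1 6 8 11 5 2 12 4 9)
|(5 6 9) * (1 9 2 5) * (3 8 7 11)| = |(1 9)(2 5 6)(3 8 7 11)| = 12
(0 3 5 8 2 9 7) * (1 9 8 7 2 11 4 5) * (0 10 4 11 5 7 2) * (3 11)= (0 11 3 1 9)(2 8 5)(4 7 10)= [11, 9, 8, 1, 7, 2, 6, 10, 5, 0, 4, 3]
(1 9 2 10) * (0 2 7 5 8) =(0 2 10 1 9 7 5 8) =[2, 9, 10, 3, 4, 8, 6, 5, 0, 7, 1]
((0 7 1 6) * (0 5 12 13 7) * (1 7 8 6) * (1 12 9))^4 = ((1 12 13 8 6 5 9))^4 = (1 6 12 5 13 9 8)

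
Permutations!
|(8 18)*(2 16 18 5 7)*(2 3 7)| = 10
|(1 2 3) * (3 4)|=|(1 2 4 3)|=4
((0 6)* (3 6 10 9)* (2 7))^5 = (10)(2 7)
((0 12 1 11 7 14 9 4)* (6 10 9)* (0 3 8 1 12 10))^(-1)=(0 6 14 7 11 1 8 3 4 9 10)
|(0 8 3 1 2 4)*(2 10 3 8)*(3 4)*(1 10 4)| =|(0 2 3 10 1 4)| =6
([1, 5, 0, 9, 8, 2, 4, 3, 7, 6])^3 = (0 2 5 1)(3 4)(6 7)(8 9)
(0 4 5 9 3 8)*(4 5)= [5, 1, 2, 8, 4, 9, 6, 7, 0, 3]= (0 5 9 3 8)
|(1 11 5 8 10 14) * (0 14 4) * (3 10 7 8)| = |(0 14 1 11 5 3 10 4)(7 8)| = 8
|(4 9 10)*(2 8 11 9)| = |(2 8 11 9 10 4)| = 6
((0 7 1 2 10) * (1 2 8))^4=(10)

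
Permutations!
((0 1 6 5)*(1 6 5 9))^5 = ((0 6 9 1 5))^5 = (9)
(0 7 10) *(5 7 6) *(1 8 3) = (0 6 5 7 10)(1 8 3) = [6, 8, 2, 1, 4, 7, 5, 10, 3, 9, 0]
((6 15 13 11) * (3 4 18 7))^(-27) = (3 4 18 7)(6 15 13 11)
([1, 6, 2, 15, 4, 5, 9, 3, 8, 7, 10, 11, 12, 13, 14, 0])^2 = (0 6 7 15 1 9 3)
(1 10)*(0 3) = (0 3)(1 10) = [3, 10, 2, 0, 4, 5, 6, 7, 8, 9, 1]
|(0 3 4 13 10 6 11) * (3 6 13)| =|(0 6 11)(3 4)(10 13)| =6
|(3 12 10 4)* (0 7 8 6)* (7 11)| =|(0 11 7 8 6)(3 12 10 4)| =20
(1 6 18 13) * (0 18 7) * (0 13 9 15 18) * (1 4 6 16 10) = (1 16 10)(4 6 7 13)(9 15 18) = [0, 16, 2, 3, 6, 5, 7, 13, 8, 15, 1, 11, 12, 4, 14, 18, 10, 17, 9]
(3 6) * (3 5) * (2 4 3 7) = [0, 1, 4, 6, 3, 7, 5, 2] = (2 4 3 6 5 7)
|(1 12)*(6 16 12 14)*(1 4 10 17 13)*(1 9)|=10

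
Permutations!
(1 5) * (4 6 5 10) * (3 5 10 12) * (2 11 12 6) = [0, 6, 11, 5, 2, 1, 10, 7, 8, 9, 4, 12, 3] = (1 6 10 4 2 11 12 3 5)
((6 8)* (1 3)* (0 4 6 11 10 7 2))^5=((0 4 6 8 11 10 7 2)(1 3))^5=(0 10 6 2 11 4 7 8)(1 3)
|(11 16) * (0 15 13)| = 6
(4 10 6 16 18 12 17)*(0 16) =(0 16 18 12 17 4 10 6) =[16, 1, 2, 3, 10, 5, 0, 7, 8, 9, 6, 11, 17, 13, 14, 15, 18, 4, 12]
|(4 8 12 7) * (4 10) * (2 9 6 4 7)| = 6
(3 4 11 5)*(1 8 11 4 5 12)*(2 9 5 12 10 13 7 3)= (1 8 11 10 13 7 3 12)(2 9 5)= [0, 8, 9, 12, 4, 2, 6, 3, 11, 5, 13, 10, 1, 7]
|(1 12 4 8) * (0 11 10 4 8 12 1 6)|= 7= |(0 11 10 4 12 8 6)|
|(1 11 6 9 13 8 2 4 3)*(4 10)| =10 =|(1 11 6 9 13 8 2 10 4 3)|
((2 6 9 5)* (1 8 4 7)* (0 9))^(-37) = ((0 9 5 2 6)(1 8 4 7))^(-37) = (0 2 9 6 5)(1 7 4 8)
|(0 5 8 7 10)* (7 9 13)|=|(0 5 8 9 13 7 10)|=7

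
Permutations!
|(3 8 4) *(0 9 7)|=|(0 9 7)(3 8 4)|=3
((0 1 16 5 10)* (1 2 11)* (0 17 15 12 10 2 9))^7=(0 9)(1 5 11 16 2)(10 12 15 17)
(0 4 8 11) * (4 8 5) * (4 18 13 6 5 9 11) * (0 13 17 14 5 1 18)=[8, 18, 2, 3, 9, 0, 1, 7, 4, 11, 10, 13, 12, 6, 5, 15, 16, 14, 17]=(0 8 4 9 11 13 6 1 18 17 14 5)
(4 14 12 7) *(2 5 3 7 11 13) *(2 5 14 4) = (2 14 12 11 13 5 3 7) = [0, 1, 14, 7, 4, 3, 6, 2, 8, 9, 10, 13, 11, 5, 12]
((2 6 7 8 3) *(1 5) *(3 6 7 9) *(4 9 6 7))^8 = ((1 5)(2 4 9 3)(7 8))^8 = (9)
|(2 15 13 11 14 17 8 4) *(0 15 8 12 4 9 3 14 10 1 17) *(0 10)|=|(0 15 13 11)(1 17 12 4 2 8 9 3 14 10)|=20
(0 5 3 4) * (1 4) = [5, 4, 2, 1, 0, 3] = (0 5 3 1 4)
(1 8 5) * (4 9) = (1 8 5)(4 9) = [0, 8, 2, 3, 9, 1, 6, 7, 5, 4]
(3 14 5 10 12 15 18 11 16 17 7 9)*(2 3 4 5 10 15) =[0, 1, 3, 14, 5, 15, 6, 9, 8, 4, 12, 16, 2, 13, 10, 18, 17, 7, 11] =(2 3 14 10 12)(4 5 15 18 11 16 17 7 9)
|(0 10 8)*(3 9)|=|(0 10 8)(3 9)|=6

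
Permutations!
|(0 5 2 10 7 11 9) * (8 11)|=|(0 5 2 10 7 8 11 9)|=8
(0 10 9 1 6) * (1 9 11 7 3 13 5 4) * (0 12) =[10, 6, 2, 13, 1, 4, 12, 3, 8, 9, 11, 7, 0, 5] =(0 10 11 7 3 13 5 4 1 6 12)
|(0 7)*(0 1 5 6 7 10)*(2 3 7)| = 6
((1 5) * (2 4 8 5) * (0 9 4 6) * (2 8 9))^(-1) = ((0 2 6)(1 8 5)(4 9))^(-1) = (0 6 2)(1 5 8)(4 9)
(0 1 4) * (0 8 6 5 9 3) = (0 1 4 8 6 5 9 3) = [1, 4, 2, 0, 8, 9, 5, 7, 6, 3]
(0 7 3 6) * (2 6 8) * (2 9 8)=(0 7 3 2 6)(8 9)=[7, 1, 6, 2, 4, 5, 0, 3, 9, 8]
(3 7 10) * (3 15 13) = (3 7 10 15 13) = [0, 1, 2, 7, 4, 5, 6, 10, 8, 9, 15, 11, 12, 3, 14, 13]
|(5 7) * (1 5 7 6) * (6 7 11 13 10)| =|(1 5 7 11 13 10 6)| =7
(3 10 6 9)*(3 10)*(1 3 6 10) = (10)(1 3 6 9) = [0, 3, 2, 6, 4, 5, 9, 7, 8, 1, 10]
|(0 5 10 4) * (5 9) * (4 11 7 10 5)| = |(0 9 4)(7 10 11)| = 3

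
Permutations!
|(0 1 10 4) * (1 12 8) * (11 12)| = 7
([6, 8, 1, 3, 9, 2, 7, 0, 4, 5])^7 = (0 6 7)(1 8 4 9 5 2)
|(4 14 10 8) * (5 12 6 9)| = 4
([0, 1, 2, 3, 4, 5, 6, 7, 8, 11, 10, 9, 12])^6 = (12)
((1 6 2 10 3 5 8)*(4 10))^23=(1 8 5 3 10 4 2 6)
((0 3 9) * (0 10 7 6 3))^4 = ((3 9 10 7 6))^4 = (3 6 7 10 9)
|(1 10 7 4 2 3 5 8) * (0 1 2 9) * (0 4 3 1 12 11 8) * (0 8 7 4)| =|(0 12 11 7 3 5 8 2 1 10 4 9)| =12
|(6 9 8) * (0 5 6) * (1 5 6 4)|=12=|(0 6 9 8)(1 5 4)|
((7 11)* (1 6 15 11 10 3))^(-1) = ((1 6 15 11 7 10 3))^(-1) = (1 3 10 7 11 15 6)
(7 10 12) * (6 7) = (6 7 10 12) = [0, 1, 2, 3, 4, 5, 7, 10, 8, 9, 12, 11, 6]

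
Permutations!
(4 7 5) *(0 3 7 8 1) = (0 3 7 5 4 8 1) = [3, 0, 2, 7, 8, 4, 6, 5, 1]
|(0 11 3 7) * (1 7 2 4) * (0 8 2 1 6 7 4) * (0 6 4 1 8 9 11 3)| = 8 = |(0 3 8 2 6 7 9 11)|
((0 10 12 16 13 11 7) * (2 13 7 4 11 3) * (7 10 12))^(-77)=(0 10 12 7 16)(2 13 3)(4 11)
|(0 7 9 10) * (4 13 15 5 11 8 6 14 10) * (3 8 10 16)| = |(0 7 9 4 13 15 5 11 10)(3 8 6 14 16)| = 45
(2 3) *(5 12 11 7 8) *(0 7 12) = (0 7 8 5)(2 3)(11 12) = [7, 1, 3, 2, 4, 0, 6, 8, 5, 9, 10, 12, 11]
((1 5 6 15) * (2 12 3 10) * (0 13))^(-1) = ((0 13)(1 5 6 15)(2 12 3 10))^(-1) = (0 13)(1 15 6 5)(2 10 3 12)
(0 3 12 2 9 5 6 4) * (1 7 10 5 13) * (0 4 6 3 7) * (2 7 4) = (0 4 2 9 13 1)(3 12 7 10 5) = [4, 0, 9, 12, 2, 3, 6, 10, 8, 13, 5, 11, 7, 1]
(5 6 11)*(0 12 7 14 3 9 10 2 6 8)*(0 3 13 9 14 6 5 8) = (0 12 7 6 11 8 3 14 13 9 10 2 5) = [12, 1, 5, 14, 4, 0, 11, 6, 3, 10, 2, 8, 7, 9, 13]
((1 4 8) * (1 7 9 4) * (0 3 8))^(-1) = ((0 3 8 7 9 4))^(-1) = (0 4 9 7 8 3)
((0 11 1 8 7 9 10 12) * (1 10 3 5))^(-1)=(0 12 10 11)(1 5 3 9 7 8)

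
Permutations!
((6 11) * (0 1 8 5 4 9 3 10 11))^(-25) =(0 9)(1 3)(4 6)(5 11)(8 10) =((0 1 8 5 4 9 3 10 11 6))^(-25)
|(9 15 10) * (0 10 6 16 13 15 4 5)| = 20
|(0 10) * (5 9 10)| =|(0 5 9 10)| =4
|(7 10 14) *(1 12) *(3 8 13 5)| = 12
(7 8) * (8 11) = (7 11 8) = [0, 1, 2, 3, 4, 5, 6, 11, 7, 9, 10, 8]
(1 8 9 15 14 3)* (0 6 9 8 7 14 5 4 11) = [6, 7, 2, 1, 11, 4, 9, 14, 8, 15, 10, 0, 12, 13, 3, 5] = (0 6 9 15 5 4 11)(1 7 14 3)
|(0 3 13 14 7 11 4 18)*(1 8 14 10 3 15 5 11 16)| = 30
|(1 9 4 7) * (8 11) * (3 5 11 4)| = |(1 9 3 5 11 8 4 7)| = 8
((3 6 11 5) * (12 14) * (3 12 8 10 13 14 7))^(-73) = (3 7 12 5 11 6)(8 14 13 10) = ((3 6 11 5 12 7)(8 10 13 14))^(-73)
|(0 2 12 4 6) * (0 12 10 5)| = 12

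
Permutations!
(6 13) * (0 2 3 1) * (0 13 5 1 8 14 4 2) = (1 13 6 5)(2 3 8 14 4) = [0, 13, 3, 8, 2, 1, 5, 7, 14, 9, 10, 11, 12, 6, 4]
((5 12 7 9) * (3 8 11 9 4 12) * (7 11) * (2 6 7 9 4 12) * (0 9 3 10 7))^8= (0 2 11 7 5)(4 12 10 9 6)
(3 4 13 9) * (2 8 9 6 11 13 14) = [0, 1, 8, 4, 14, 5, 11, 7, 9, 3, 10, 13, 12, 6, 2] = (2 8 9 3 4 14)(6 11 13)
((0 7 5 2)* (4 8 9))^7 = (0 2 5 7)(4 8 9)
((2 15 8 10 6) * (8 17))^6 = ((2 15 17 8 10 6))^6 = (17)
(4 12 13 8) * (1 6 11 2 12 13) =(1 6 11 2 12)(4 13 8) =[0, 6, 12, 3, 13, 5, 11, 7, 4, 9, 10, 2, 1, 8]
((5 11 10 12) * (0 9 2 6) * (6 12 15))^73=(0 9 2 12 5 11 10 15 6)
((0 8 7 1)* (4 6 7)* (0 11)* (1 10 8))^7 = (0 1 11)(4 7 8 6 10)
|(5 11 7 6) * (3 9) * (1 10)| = |(1 10)(3 9)(5 11 7 6)| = 4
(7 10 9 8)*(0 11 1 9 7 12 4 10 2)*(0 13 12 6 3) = (0 11 1 9 8 6 3)(2 13 12 4 10 7) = [11, 9, 13, 0, 10, 5, 3, 2, 6, 8, 7, 1, 4, 12]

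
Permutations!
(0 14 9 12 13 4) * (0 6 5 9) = (0 14)(4 6 5 9 12 13) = [14, 1, 2, 3, 6, 9, 5, 7, 8, 12, 10, 11, 13, 4, 0]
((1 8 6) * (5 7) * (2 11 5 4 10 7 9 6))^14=(11)(4 7 10)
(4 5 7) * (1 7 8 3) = (1 7 4 5 8 3) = [0, 7, 2, 1, 5, 8, 6, 4, 3]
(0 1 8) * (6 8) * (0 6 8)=(0 1 8 6)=[1, 8, 2, 3, 4, 5, 0, 7, 6]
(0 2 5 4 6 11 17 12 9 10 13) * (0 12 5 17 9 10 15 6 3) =(0 2 17 5 4 3)(6 11 9 15)(10 13 12) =[2, 1, 17, 0, 3, 4, 11, 7, 8, 15, 13, 9, 10, 12, 14, 6, 16, 5]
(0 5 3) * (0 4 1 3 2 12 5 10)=(0 10)(1 3 4)(2 12 5)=[10, 3, 12, 4, 1, 2, 6, 7, 8, 9, 0, 11, 5]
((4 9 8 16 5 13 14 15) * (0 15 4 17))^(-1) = (0 17 15)(4 14 13 5 16 8 9) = ((0 15 17)(4 9 8 16 5 13 14))^(-1)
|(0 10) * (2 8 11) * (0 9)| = 3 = |(0 10 9)(2 8 11)|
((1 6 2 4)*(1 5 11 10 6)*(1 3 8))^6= (11)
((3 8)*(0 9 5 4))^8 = (9)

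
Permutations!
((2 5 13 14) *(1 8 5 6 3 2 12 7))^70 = ((1 8 5 13 14 12 7)(2 6 3))^70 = (14)(2 6 3)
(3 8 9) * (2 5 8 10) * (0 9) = (0 9 3 10 2 5 8) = [9, 1, 5, 10, 4, 8, 6, 7, 0, 3, 2]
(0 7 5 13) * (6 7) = (0 6 7 5 13) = [6, 1, 2, 3, 4, 13, 7, 5, 8, 9, 10, 11, 12, 0]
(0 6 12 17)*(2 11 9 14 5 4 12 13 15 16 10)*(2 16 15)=(0 6 13 2 11 9 14 5 4 12 17)(10 16)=[6, 1, 11, 3, 12, 4, 13, 7, 8, 14, 16, 9, 17, 2, 5, 15, 10, 0]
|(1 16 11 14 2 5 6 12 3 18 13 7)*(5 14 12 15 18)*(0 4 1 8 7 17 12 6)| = |(0 4 1 16 11 6 15 18 13 17 12 3 5)(2 14)(7 8)| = 26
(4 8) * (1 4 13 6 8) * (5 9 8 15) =[0, 4, 2, 3, 1, 9, 15, 7, 13, 8, 10, 11, 12, 6, 14, 5] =(1 4)(5 9 8 13 6 15)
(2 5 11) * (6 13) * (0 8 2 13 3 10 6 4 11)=(0 8 2 5)(3 10 6)(4 11 13)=[8, 1, 5, 10, 11, 0, 3, 7, 2, 9, 6, 13, 12, 4]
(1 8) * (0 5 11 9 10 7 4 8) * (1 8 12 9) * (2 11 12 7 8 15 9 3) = (0 5 12 3 2 11 1)(4 7)(8 15 9 10) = [5, 0, 11, 2, 7, 12, 6, 4, 15, 10, 8, 1, 3, 13, 14, 9]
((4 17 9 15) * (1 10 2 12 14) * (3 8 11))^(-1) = (1 14 12 2 10)(3 11 8)(4 15 9 17)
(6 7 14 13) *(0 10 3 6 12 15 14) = (0 10 3 6 7)(12 15 14 13) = [10, 1, 2, 6, 4, 5, 7, 0, 8, 9, 3, 11, 15, 12, 13, 14]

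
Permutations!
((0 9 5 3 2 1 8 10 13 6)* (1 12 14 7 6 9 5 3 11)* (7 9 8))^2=(0 11 7)(1 6 5)(2 14 3 12 9)(8 13 10)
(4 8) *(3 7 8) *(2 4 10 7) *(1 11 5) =[0, 11, 4, 2, 3, 1, 6, 8, 10, 9, 7, 5] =(1 11 5)(2 4 3)(7 8 10)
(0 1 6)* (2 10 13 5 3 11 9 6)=(0 1 2 10 13 5 3 11 9 6)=[1, 2, 10, 11, 4, 3, 0, 7, 8, 6, 13, 9, 12, 5]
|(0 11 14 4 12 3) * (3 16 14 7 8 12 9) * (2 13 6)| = |(0 11 7 8 12 16 14 4 9 3)(2 13 6)| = 30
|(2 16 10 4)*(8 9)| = |(2 16 10 4)(8 9)| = 4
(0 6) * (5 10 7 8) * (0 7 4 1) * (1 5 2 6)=(0 1)(2 6 7 8)(4 5 10)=[1, 0, 6, 3, 5, 10, 7, 8, 2, 9, 4]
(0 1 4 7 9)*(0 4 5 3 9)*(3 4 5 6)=(0 1 6 3 9 5 4 7)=[1, 6, 2, 9, 7, 4, 3, 0, 8, 5]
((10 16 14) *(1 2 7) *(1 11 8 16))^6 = (1 14 8 7)(2 10 16 11)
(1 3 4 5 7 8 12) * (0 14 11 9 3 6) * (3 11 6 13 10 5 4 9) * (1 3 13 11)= (0 14 6)(1 11 13 10 5 7 8 12 3 9)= [14, 11, 2, 9, 4, 7, 0, 8, 12, 1, 5, 13, 3, 10, 6]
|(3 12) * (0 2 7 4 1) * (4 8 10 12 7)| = |(0 2 4 1)(3 7 8 10 12)| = 20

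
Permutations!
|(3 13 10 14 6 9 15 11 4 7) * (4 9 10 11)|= |(3 13 11 9 15 4 7)(6 10 14)|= 21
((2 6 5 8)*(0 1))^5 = (0 1)(2 6 5 8)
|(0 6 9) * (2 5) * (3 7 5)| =12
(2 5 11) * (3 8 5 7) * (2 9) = (2 7 3 8 5 11 9) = [0, 1, 7, 8, 4, 11, 6, 3, 5, 2, 10, 9]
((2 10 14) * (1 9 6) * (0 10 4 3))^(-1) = (0 3 4 2 14 10)(1 6 9)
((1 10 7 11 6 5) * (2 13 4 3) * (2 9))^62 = (1 7 6)(2 4 9 13 3)(5 10 11)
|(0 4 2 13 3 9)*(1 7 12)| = 6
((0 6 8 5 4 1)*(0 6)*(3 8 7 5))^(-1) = ((1 6 7 5 4)(3 8))^(-1) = (1 4 5 7 6)(3 8)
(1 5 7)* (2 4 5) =(1 2 4 5 7) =[0, 2, 4, 3, 5, 7, 6, 1]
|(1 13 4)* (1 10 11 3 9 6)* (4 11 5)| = 6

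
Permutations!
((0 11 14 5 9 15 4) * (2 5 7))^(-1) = ((0 11 14 7 2 5 9 15 4))^(-1) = (0 4 15 9 5 2 7 14 11)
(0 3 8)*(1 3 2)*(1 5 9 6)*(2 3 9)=(0 3 8)(1 9 6)(2 5)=[3, 9, 5, 8, 4, 2, 1, 7, 0, 6]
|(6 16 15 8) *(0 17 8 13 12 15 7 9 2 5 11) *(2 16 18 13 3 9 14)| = 16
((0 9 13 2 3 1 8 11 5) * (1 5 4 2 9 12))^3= ((0 12 1 8 11 4 2 3 5)(9 13))^3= (0 8 2)(1 4 5)(3 12 11)(9 13)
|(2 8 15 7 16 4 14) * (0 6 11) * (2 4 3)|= |(0 6 11)(2 8 15 7 16 3)(4 14)|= 6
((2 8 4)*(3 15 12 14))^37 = (2 8 4)(3 15 12 14)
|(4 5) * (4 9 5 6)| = 2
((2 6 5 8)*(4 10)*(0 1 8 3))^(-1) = ((0 1 8 2 6 5 3)(4 10))^(-1) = (0 3 5 6 2 8 1)(4 10)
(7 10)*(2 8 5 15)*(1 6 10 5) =[0, 6, 8, 3, 4, 15, 10, 5, 1, 9, 7, 11, 12, 13, 14, 2] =(1 6 10 7 5 15 2 8)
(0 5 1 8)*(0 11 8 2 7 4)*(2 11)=(0 5 1 11 8 2 7 4)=[5, 11, 7, 3, 0, 1, 6, 4, 2, 9, 10, 8]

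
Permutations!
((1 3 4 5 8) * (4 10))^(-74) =(1 5 10)(3 8 4)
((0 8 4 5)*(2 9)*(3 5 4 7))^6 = (9)(0 8 7 3 5)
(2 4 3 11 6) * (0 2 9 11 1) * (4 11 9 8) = (0 2 11 6 8 4 3 1) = [2, 0, 11, 1, 3, 5, 8, 7, 4, 9, 10, 6]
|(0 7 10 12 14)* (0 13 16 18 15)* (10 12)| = |(0 7 12 14 13 16 18 15)| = 8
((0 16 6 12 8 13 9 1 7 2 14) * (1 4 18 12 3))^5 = ((0 16 6 3 1 7 2 14)(4 18 12 8 13 9))^5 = (0 7 6 14 1 16 2 3)(4 9 13 8 12 18)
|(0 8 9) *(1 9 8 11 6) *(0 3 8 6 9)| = 7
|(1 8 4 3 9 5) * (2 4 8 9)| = |(1 9 5)(2 4 3)| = 3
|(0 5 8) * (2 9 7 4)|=12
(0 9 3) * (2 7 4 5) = (0 9 3)(2 7 4 5) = [9, 1, 7, 0, 5, 2, 6, 4, 8, 3]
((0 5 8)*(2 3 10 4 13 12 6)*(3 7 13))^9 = ((0 5 8)(2 7 13 12 6)(3 10 4))^9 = (2 6 12 13 7)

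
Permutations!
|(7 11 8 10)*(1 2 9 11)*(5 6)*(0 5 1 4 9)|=|(0 5 6 1 2)(4 9 11 8 10 7)|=30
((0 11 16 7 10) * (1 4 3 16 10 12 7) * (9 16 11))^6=(0 11 4 16)(1 9 10 3)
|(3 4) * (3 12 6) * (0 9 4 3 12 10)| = 4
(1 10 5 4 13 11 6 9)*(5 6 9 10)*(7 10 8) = (1 5 4 13 11 9)(6 8 7 10) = [0, 5, 2, 3, 13, 4, 8, 10, 7, 1, 6, 9, 12, 11]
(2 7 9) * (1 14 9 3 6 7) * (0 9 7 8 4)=(0 9 2 1 14 7 3 6 8 4)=[9, 14, 1, 6, 0, 5, 8, 3, 4, 2, 10, 11, 12, 13, 7]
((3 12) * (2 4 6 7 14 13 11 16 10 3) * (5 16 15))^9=(2 16 13 4 10 11 6 3 15 7 12 5 14)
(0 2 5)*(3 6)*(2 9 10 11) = [9, 1, 5, 6, 4, 0, 3, 7, 8, 10, 11, 2] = (0 9 10 11 2 5)(3 6)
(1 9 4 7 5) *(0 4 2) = (0 4 7 5 1 9 2) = [4, 9, 0, 3, 7, 1, 6, 5, 8, 2]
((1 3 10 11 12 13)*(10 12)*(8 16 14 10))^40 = ((1 3 12 13)(8 16 14 10 11))^40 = (16)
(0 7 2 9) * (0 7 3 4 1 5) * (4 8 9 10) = (0 3 8 9 7 2 10 4 1 5) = [3, 5, 10, 8, 1, 0, 6, 2, 9, 7, 4]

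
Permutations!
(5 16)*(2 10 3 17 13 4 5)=(2 10 3 17 13 4 5 16)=[0, 1, 10, 17, 5, 16, 6, 7, 8, 9, 3, 11, 12, 4, 14, 15, 2, 13]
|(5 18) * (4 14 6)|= 6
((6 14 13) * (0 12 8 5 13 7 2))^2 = (0 8 13 14 2 12 5 6 7)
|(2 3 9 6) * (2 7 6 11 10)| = |(2 3 9 11 10)(6 7)| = 10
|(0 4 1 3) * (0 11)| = 5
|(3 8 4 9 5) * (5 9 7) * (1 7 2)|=|(9)(1 7 5 3 8 4 2)|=7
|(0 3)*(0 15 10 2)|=5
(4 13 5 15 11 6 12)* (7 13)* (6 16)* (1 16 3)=(1 16 6 12 4 7 13 5 15 11 3)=[0, 16, 2, 1, 7, 15, 12, 13, 8, 9, 10, 3, 4, 5, 14, 11, 6]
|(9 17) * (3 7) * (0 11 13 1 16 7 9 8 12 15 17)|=|(0 11 13 1 16 7 3 9)(8 12 15 17)|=8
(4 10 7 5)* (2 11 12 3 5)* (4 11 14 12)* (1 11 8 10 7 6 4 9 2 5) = (1 11 9 2 14 12 3)(4 7 5 8 10 6) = [0, 11, 14, 1, 7, 8, 4, 5, 10, 2, 6, 9, 3, 13, 12]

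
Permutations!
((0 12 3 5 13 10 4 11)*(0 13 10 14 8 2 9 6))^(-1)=((0 12 3 5 10 4 11 13 14 8 2 9 6))^(-1)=(0 6 9 2 8 14 13 11 4 10 5 3 12)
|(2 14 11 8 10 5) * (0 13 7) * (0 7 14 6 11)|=6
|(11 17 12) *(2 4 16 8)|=12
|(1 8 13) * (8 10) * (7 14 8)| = |(1 10 7 14 8 13)| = 6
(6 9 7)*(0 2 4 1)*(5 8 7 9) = (9)(0 2 4 1)(5 8 7 6) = [2, 0, 4, 3, 1, 8, 5, 6, 7, 9]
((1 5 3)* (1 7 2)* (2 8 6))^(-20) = (1 5 3 7 8 6 2)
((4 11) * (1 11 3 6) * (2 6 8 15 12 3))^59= (1 6 2 4 11)(3 12 15 8)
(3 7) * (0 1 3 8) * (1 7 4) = (0 7 8)(1 3 4) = [7, 3, 2, 4, 1, 5, 6, 8, 0]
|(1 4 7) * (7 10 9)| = |(1 4 10 9 7)| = 5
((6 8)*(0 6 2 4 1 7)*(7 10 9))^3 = ((0 6 8 2 4 1 10 9 7))^3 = (0 2 10)(1 7 8)(4 9 6)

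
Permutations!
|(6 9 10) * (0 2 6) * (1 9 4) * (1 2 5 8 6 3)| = |(0 5 8 6 4 2 3 1 9 10)| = 10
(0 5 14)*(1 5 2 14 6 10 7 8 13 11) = (0 2 14)(1 5 6 10 7 8 13 11) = [2, 5, 14, 3, 4, 6, 10, 8, 13, 9, 7, 1, 12, 11, 0]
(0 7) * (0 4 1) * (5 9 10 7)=(0 5 9 10 7 4 1)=[5, 0, 2, 3, 1, 9, 6, 4, 8, 10, 7]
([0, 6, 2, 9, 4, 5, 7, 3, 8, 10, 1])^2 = (1 7 9)(3 10 6)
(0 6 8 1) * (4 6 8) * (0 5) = (0 8 1 5)(4 6) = [8, 5, 2, 3, 6, 0, 4, 7, 1]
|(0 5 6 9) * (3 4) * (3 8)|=12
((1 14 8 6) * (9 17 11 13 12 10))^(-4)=(9 11 12)(10 17 13)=((1 14 8 6)(9 17 11 13 12 10))^(-4)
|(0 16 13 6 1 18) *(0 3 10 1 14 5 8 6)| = 12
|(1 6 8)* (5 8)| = 4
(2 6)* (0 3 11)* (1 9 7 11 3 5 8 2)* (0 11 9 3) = (11)(0 5 8 2 6 1 3)(7 9) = [5, 3, 6, 0, 4, 8, 1, 9, 2, 7, 10, 11]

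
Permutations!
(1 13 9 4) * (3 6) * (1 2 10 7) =(1 13 9 4 2 10 7)(3 6) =[0, 13, 10, 6, 2, 5, 3, 1, 8, 4, 7, 11, 12, 9]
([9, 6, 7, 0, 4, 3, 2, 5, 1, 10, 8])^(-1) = (0 3 5 7 2 6 1 8 10 9)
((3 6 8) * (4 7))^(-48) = ((3 6 8)(4 7))^(-48) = (8)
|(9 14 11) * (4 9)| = 4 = |(4 9 14 11)|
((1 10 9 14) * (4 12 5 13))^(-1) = (1 14 9 10)(4 13 5 12)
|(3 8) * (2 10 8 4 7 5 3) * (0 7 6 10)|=9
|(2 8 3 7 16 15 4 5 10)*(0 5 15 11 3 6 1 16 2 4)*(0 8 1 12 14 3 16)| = 26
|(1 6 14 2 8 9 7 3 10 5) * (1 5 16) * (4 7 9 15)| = 11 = |(1 6 14 2 8 15 4 7 3 10 16)|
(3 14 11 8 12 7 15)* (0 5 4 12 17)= (0 5 4 12 7 15 3 14 11 8 17)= [5, 1, 2, 14, 12, 4, 6, 15, 17, 9, 10, 8, 7, 13, 11, 3, 16, 0]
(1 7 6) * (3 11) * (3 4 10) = (1 7 6)(3 11 4 10) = [0, 7, 2, 11, 10, 5, 1, 6, 8, 9, 3, 4]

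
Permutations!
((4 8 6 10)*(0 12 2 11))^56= ((0 12 2 11)(4 8 6 10))^56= (12)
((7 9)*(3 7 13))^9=((3 7 9 13))^9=(3 7 9 13)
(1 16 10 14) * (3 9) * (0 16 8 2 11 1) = [16, 8, 11, 9, 4, 5, 6, 7, 2, 3, 14, 1, 12, 13, 0, 15, 10] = (0 16 10 14)(1 8 2 11)(3 9)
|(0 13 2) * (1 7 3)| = 3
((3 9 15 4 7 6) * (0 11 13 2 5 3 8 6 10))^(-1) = (0 10 7 4 15 9 3 5 2 13 11)(6 8) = ((0 11 13 2 5 3 9 15 4 7 10)(6 8))^(-1)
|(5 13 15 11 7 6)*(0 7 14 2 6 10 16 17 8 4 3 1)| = 63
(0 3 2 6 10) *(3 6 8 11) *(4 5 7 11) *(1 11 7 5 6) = (0 1 11 3 2 8 4 6 10) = [1, 11, 8, 2, 6, 5, 10, 7, 4, 9, 0, 3]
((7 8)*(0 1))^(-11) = (0 1)(7 8)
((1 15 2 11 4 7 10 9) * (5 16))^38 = (16)(1 10 4 2)(7 11 15 9)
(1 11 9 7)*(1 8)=(1 11 9 7 8)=[0, 11, 2, 3, 4, 5, 6, 8, 1, 7, 10, 9]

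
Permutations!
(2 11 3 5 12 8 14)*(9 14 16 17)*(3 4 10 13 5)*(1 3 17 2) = (1 3 17 9 14)(2 11 4 10 13 5 12 8 16) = [0, 3, 11, 17, 10, 12, 6, 7, 16, 14, 13, 4, 8, 5, 1, 15, 2, 9]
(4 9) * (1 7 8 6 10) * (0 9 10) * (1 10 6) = (10)(0 9 4 6)(1 7 8) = [9, 7, 2, 3, 6, 5, 0, 8, 1, 4, 10]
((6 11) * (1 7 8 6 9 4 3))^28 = (1 11)(3 6)(4 8)(7 9) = ((1 7 8 6 11 9 4 3))^28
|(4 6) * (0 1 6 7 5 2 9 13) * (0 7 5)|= 9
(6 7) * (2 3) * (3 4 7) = (2 4 7 6 3) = [0, 1, 4, 2, 7, 5, 3, 6]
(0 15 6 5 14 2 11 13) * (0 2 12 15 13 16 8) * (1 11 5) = [13, 11, 5, 3, 4, 14, 1, 7, 0, 9, 10, 16, 15, 2, 12, 6, 8] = (0 13 2 5 14 12 15 6 1 11 16 8)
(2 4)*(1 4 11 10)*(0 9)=(0 9)(1 4 2 11 10)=[9, 4, 11, 3, 2, 5, 6, 7, 8, 0, 1, 10]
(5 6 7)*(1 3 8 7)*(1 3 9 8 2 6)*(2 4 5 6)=[0, 9, 2, 4, 5, 1, 3, 6, 7, 8]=(1 9 8 7 6 3 4 5)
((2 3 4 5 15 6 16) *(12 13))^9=((2 3 4 5 15 6 16)(12 13))^9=(2 4 15 16 3 5 6)(12 13)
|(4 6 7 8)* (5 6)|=5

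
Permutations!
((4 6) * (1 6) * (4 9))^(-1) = ((1 6 9 4))^(-1) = (1 4 9 6)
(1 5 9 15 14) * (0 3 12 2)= (0 3 12 2)(1 5 9 15 14)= [3, 5, 0, 12, 4, 9, 6, 7, 8, 15, 10, 11, 2, 13, 1, 14]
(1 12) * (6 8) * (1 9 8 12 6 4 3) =(1 6 12 9 8 4 3) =[0, 6, 2, 1, 3, 5, 12, 7, 4, 8, 10, 11, 9]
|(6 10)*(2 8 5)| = |(2 8 5)(6 10)| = 6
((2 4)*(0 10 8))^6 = (10)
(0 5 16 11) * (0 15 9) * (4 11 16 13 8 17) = (0 5 13 8 17 4 11 15 9) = [5, 1, 2, 3, 11, 13, 6, 7, 17, 0, 10, 15, 12, 8, 14, 9, 16, 4]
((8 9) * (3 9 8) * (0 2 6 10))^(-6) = ((0 2 6 10)(3 9))^(-6) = (0 6)(2 10)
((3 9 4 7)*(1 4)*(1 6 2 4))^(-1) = (2 6 9 3 7 4) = ((2 4 7 3 9 6))^(-1)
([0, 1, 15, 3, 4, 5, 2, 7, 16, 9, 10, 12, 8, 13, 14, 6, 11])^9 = [0, 1, 2, 3, 4, 5, 6, 7, 16, 9, 10, 12, 8, 13, 14, 15, 11]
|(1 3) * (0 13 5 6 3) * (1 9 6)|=|(0 13 5 1)(3 9 6)|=12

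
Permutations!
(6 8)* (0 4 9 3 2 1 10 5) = [4, 10, 1, 2, 9, 0, 8, 7, 6, 3, 5] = (0 4 9 3 2 1 10 5)(6 8)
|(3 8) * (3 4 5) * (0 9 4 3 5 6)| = 4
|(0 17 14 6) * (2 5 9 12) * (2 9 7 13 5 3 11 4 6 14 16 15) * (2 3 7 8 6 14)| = |(0 17 16 15 3 11 4 14 2 7 13 5 8 6)(9 12)| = 14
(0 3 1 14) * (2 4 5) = [3, 14, 4, 1, 5, 2, 6, 7, 8, 9, 10, 11, 12, 13, 0] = (0 3 1 14)(2 4 5)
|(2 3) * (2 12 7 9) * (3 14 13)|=|(2 14 13 3 12 7 9)|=7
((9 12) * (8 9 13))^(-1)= (8 13 12 9)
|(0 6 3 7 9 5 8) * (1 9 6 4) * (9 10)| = 21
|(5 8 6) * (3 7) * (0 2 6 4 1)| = |(0 2 6 5 8 4 1)(3 7)| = 14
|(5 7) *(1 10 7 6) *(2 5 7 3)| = 6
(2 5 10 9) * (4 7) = (2 5 10 9)(4 7) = [0, 1, 5, 3, 7, 10, 6, 4, 8, 2, 9]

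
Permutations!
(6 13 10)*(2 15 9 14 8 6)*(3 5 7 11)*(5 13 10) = [0, 1, 15, 13, 4, 7, 10, 11, 6, 14, 2, 3, 12, 5, 8, 9] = (2 15 9 14 8 6 10)(3 13 5 7 11)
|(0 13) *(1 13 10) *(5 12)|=|(0 10 1 13)(5 12)|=4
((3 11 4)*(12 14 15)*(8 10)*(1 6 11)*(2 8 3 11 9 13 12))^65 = (1 3 10 8 2 15 14 12 13 9 6)(4 11)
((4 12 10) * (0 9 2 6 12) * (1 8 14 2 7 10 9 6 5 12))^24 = ((0 6 1 8 14 2 5 12 9 7 10 4))^24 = (14)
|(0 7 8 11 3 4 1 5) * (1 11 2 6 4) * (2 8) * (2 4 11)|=9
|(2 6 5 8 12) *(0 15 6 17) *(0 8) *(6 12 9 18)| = |(0 15 12 2 17 8 9 18 6 5)| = 10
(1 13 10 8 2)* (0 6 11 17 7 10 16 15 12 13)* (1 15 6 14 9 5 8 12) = (0 14 9 5 8 2 15 1)(6 11 17 7 10 12 13 16) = [14, 0, 15, 3, 4, 8, 11, 10, 2, 5, 12, 17, 13, 16, 9, 1, 6, 7]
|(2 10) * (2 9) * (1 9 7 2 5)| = |(1 9 5)(2 10 7)| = 3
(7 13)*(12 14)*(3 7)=(3 7 13)(12 14)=[0, 1, 2, 7, 4, 5, 6, 13, 8, 9, 10, 11, 14, 3, 12]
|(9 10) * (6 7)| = 2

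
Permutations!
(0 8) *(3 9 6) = (0 8)(3 9 6) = [8, 1, 2, 9, 4, 5, 3, 7, 0, 6]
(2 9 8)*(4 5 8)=[0, 1, 9, 3, 5, 8, 6, 7, 2, 4]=(2 9 4 5 8)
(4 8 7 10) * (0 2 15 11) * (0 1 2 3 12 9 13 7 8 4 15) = [3, 2, 0, 12, 4, 5, 6, 10, 8, 13, 15, 1, 9, 7, 14, 11] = (0 3 12 9 13 7 10 15 11 1 2)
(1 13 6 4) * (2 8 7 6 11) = (1 13 11 2 8 7 6 4) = [0, 13, 8, 3, 1, 5, 4, 6, 7, 9, 10, 2, 12, 11]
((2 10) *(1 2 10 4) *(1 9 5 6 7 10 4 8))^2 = (1 8 2)(4 5 7)(6 10 9) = ((1 2 8)(4 9 5 6 7 10))^2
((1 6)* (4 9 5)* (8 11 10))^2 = (4 5 9)(8 10 11)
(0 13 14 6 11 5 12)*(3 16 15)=(0 13 14 6 11 5 12)(3 16 15)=[13, 1, 2, 16, 4, 12, 11, 7, 8, 9, 10, 5, 0, 14, 6, 3, 15]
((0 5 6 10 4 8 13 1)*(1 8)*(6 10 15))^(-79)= (0 5 10 4 1)(6 15)(8 13)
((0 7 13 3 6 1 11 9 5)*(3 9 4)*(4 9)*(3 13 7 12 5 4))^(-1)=((0 12 5)(1 11 9 4 13 3 6))^(-1)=(0 5 12)(1 6 3 13 4 9 11)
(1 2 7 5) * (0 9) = (0 9)(1 2 7 5) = [9, 2, 7, 3, 4, 1, 6, 5, 8, 0]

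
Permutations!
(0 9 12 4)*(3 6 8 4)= (0 9 12 3 6 8 4)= [9, 1, 2, 6, 0, 5, 8, 7, 4, 12, 10, 11, 3]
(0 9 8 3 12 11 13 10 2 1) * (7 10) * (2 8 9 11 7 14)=(0 11 13 14 2 1)(3 12 7 10 8)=[11, 0, 1, 12, 4, 5, 6, 10, 3, 9, 8, 13, 7, 14, 2]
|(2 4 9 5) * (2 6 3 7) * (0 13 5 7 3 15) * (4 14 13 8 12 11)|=|(0 8 12 11 4 9 7 2 14 13 5 6 15)|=13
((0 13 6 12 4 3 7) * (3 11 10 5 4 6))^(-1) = ((0 13 3 7)(4 11 10 5)(6 12))^(-1) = (0 7 3 13)(4 5 10 11)(6 12)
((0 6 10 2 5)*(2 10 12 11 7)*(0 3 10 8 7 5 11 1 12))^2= (12)(2 5 10 7 11 3 8)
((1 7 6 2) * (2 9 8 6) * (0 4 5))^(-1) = ((0 4 5)(1 7 2)(6 9 8))^(-1) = (0 5 4)(1 2 7)(6 8 9)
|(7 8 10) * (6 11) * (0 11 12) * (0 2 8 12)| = 15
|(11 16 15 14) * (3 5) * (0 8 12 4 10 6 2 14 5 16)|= |(0 8 12 4 10 6 2 14 11)(3 16 15 5)|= 36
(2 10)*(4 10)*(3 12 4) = (2 3 12 4 10) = [0, 1, 3, 12, 10, 5, 6, 7, 8, 9, 2, 11, 4]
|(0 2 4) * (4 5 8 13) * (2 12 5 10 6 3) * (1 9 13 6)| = |(0 12 5 8 6 3 2 10 1 9 13 4)| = 12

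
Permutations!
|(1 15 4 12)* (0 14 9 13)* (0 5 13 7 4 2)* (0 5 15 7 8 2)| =8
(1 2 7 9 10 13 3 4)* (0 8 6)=(0 8 6)(1 2 7 9 10 13 3 4)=[8, 2, 7, 4, 1, 5, 0, 9, 6, 10, 13, 11, 12, 3]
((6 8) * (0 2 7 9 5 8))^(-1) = (0 6 8 5 9 7 2)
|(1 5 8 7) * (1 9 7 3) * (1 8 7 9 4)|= 4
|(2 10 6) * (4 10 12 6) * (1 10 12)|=6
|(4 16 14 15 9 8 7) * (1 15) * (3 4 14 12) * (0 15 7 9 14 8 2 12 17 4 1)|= 21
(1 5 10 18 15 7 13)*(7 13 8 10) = [0, 5, 2, 3, 4, 7, 6, 8, 10, 9, 18, 11, 12, 1, 14, 13, 16, 17, 15] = (1 5 7 8 10 18 15 13)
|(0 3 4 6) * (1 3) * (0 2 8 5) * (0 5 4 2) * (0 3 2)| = 7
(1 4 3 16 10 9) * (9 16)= [0, 4, 2, 9, 3, 5, 6, 7, 8, 1, 16, 11, 12, 13, 14, 15, 10]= (1 4 3 9)(10 16)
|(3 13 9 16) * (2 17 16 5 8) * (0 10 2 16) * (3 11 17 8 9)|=14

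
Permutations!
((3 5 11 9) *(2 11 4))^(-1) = (2 4 5 3 9 11)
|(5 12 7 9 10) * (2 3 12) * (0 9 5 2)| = |(0 9 10 2 3 12 7 5)| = 8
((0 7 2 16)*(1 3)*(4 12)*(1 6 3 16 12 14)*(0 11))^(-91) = (0 11 16 1 14 4 12 2 7)(3 6)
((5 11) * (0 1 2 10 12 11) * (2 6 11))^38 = (0 11 1 5 6)(2 12 10)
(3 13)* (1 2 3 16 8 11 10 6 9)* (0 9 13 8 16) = [9, 2, 3, 8, 4, 5, 13, 7, 11, 1, 6, 10, 12, 0, 14, 15, 16] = (16)(0 9 1 2 3 8 11 10 6 13)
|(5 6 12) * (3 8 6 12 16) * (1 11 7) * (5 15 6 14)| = 24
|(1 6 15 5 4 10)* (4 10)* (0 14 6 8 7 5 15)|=|(15)(0 14 6)(1 8 7 5 10)|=15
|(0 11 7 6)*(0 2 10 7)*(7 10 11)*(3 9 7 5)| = 8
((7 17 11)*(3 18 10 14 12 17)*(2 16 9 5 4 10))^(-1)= (2 18 3 7 11 17 12 14 10 4 5 9 16)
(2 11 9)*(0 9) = (0 9 2 11) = [9, 1, 11, 3, 4, 5, 6, 7, 8, 2, 10, 0]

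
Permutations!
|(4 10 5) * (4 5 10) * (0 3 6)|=|(10)(0 3 6)|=3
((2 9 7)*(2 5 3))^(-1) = (2 3 5 7 9)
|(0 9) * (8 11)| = 2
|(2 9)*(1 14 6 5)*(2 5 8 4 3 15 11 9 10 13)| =30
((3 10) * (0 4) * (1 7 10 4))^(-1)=(0 4 3 10 7 1)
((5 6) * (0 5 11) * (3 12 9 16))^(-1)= ((0 5 6 11)(3 12 9 16))^(-1)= (0 11 6 5)(3 16 9 12)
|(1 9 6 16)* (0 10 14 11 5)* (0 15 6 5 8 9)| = |(0 10 14 11 8 9 5 15 6 16 1)| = 11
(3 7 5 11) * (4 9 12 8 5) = (3 7 4 9 12 8 5 11) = [0, 1, 2, 7, 9, 11, 6, 4, 5, 12, 10, 3, 8]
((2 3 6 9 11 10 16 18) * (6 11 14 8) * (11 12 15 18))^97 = (2 12 18 3 15)(6 9 14 8)(10 16 11)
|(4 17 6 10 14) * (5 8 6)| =7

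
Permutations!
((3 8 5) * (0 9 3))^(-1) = ((0 9 3 8 5))^(-1) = (0 5 8 3 9)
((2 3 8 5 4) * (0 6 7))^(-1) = (0 7 6)(2 4 5 8 3)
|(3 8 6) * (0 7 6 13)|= |(0 7 6 3 8 13)|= 6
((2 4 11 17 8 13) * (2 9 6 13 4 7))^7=((2 7)(4 11 17 8)(6 13 9))^7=(2 7)(4 8 17 11)(6 13 9)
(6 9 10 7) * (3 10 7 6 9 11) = (3 10 6 11)(7 9) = [0, 1, 2, 10, 4, 5, 11, 9, 8, 7, 6, 3]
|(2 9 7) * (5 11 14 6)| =12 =|(2 9 7)(5 11 14 6)|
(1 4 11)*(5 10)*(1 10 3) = [0, 4, 2, 1, 11, 3, 6, 7, 8, 9, 5, 10] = (1 4 11 10 5 3)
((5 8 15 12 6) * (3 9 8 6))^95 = (15)(5 6)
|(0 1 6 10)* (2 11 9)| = 12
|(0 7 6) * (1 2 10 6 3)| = |(0 7 3 1 2 10 6)| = 7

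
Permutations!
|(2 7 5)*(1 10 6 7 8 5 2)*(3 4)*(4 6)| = 9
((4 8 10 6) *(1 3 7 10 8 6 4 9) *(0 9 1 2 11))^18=(0 2)(9 11)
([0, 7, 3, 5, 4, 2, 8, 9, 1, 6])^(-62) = [0, 6, 3, 5, 4, 2, 7, 8, 9, 1]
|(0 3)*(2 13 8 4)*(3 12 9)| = |(0 12 9 3)(2 13 8 4)| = 4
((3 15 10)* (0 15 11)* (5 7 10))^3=((0 15 5 7 10 3 11))^3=(0 7 11 5 3 15 10)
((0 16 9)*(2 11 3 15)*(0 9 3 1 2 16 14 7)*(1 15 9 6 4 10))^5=(0 7 14)(1 3)(2 9)(4 15)(6 11)(10 16)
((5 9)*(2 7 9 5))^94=(2 7 9)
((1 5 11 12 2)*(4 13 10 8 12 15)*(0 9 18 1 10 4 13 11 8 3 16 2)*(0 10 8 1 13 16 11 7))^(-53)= (0 9 18 13 4 7)(1 5)(2 10 15 8 3 16 12 11)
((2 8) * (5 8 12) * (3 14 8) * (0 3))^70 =((0 3 14 8 2 12 5))^70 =(14)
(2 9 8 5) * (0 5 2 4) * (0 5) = (2 9 8)(4 5) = [0, 1, 9, 3, 5, 4, 6, 7, 2, 8]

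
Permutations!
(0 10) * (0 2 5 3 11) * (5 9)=(0 10 2 9 5 3 11)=[10, 1, 9, 11, 4, 3, 6, 7, 8, 5, 2, 0]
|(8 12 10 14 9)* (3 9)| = 6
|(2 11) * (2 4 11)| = |(4 11)| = 2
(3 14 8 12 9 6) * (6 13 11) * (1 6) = (1 6 3 14 8 12 9 13 11) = [0, 6, 2, 14, 4, 5, 3, 7, 12, 13, 10, 1, 9, 11, 8]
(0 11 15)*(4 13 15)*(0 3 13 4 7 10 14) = (0 11 7 10 14)(3 13 15) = [11, 1, 2, 13, 4, 5, 6, 10, 8, 9, 14, 7, 12, 15, 0, 3]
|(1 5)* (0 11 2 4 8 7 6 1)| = 9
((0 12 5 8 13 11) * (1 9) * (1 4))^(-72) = (13)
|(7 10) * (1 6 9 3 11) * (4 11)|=|(1 6 9 3 4 11)(7 10)|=6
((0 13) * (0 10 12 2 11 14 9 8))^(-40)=(0 11 13 14 10 9 12 8 2)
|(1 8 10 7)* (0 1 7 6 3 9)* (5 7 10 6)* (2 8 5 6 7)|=10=|(0 1 5 2 8 7 10 6 3 9)|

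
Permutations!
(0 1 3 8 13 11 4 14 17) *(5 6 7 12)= [1, 3, 2, 8, 14, 6, 7, 12, 13, 9, 10, 4, 5, 11, 17, 15, 16, 0]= (0 1 3 8 13 11 4 14 17)(5 6 7 12)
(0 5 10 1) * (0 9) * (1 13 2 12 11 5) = (0 1 9)(2 12 11 5 10 13) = [1, 9, 12, 3, 4, 10, 6, 7, 8, 0, 13, 5, 11, 2]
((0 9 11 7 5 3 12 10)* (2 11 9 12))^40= ((0 12 10)(2 11 7 5 3))^40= (0 12 10)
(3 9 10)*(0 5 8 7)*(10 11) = (0 5 8 7)(3 9 11 10) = [5, 1, 2, 9, 4, 8, 6, 0, 7, 11, 3, 10]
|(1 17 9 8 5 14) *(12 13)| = |(1 17 9 8 5 14)(12 13)| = 6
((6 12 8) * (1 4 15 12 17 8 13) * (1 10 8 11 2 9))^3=(1 12 8 11)(2 4 13 6)(9 15 10 17)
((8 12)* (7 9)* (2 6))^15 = (2 6)(7 9)(8 12)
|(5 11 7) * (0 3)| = 6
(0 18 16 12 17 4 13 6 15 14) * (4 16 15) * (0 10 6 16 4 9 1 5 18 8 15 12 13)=(0 8 15 14 10 6 9 1 5 18 12 17 4)(13 16)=[8, 5, 2, 3, 0, 18, 9, 7, 15, 1, 6, 11, 17, 16, 10, 14, 13, 4, 12]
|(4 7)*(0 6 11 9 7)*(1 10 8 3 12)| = 30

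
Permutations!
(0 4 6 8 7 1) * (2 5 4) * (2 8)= [8, 0, 5, 3, 6, 4, 2, 1, 7]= (0 8 7 1)(2 5 4 6)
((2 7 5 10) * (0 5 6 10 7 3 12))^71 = ((0 5 7 6 10 2 3 12))^71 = (0 12 3 2 10 6 7 5)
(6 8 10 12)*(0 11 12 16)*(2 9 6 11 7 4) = (0 7 4 2 9 6 8 10 16)(11 12) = [7, 1, 9, 3, 2, 5, 8, 4, 10, 6, 16, 12, 11, 13, 14, 15, 0]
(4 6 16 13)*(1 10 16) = (1 10 16 13 4 6) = [0, 10, 2, 3, 6, 5, 1, 7, 8, 9, 16, 11, 12, 4, 14, 15, 13]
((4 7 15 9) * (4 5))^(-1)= ((4 7 15 9 5))^(-1)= (4 5 9 15 7)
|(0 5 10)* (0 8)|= 4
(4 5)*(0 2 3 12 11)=(0 2 3 12 11)(4 5)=[2, 1, 3, 12, 5, 4, 6, 7, 8, 9, 10, 0, 11]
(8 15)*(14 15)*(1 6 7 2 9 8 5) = (1 6 7 2 9 8 14 15 5) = [0, 6, 9, 3, 4, 1, 7, 2, 14, 8, 10, 11, 12, 13, 15, 5]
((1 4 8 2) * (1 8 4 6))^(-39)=(1 6)(2 8)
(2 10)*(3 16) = (2 10)(3 16) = [0, 1, 10, 16, 4, 5, 6, 7, 8, 9, 2, 11, 12, 13, 14, 15, 3]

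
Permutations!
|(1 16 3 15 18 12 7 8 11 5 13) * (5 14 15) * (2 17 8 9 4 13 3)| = |(1 16 2 17 8 11 14 15 18 12 7 9 4 13)(3 5)| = 14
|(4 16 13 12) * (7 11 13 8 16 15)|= 6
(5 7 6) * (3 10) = (3 10)(5 7 6) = [0, 1, 2, 10, 4, 7, 5, 6, 8, 9, 3]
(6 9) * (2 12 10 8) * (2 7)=(2 12 10 8 7)(6 9)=[0, 1, 12, 3, 4, 5, 9, 2, 7, 6, 8, 11, 10]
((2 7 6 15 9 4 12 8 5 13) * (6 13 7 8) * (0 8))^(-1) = ((0 8 5 7 13 2)(4 12 6 15 9))^(-1) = (0 2 13 7 5 8)(4 9 15 6 12)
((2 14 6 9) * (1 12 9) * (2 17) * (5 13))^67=(1 2 12 14 9 6 17)(5 13)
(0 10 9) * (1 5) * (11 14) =(0 10 9)(1 5)(11 14) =[10, 5, 2, 3, 4, 1, 6, 7, 8, 0, 9, 14, 12, 13, 11]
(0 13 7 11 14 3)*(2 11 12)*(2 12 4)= [13, 1, 11, 0, 2, 5, 6, 4, 8, 9, 10, 14, 12, 7, 3]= (0 13 7 4 2 11 14 3)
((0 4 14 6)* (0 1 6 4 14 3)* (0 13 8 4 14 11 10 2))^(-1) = (14)(0 2 10 11)(1 6)(3 4 8 13) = ((14)(0 11 10 2)(1 6)(3 13 8 4))^(-1)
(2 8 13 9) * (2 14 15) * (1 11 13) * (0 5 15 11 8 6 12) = [5, 8, 6, 3, 4, 15, 12, 7, 1, 14, 10, 13, 0, 9, 11, 2] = (0 5 15 2 6 12)(1 8)(9 14 11 13)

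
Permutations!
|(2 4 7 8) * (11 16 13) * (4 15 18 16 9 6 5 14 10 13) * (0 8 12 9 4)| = 30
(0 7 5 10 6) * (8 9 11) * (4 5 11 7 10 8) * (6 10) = [6, 1, 2, 3, 5, 8, 0, 11, 9, 7, 10, 4] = (0 6)(4 5 8 9 7 11)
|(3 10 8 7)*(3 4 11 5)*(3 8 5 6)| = |(3 10 5 8 7 4 11 6)| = 8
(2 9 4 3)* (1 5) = [0, 5, 9, 2, 3, 1, 6, 7, 8, 4] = (1 5)(2 9 4 3)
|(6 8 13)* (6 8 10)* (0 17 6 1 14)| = |(0 17 6 10 1 14)(8 13)| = 6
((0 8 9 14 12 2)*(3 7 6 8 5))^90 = ((0 5 3 7 6 8 9 14 12 2))^90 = (14)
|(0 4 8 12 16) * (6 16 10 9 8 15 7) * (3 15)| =28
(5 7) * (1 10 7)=(1 10 7 5)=[0, 10, 2, 3, 4, 1, 6, 5, 8, 9, 7]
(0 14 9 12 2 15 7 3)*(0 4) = (0 14 9 12 2 15 7 3 4) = [14, 1, 15, 4, 0, 5, 6, 3, 8, 12, 10, 11, 2, 13, 9, 7]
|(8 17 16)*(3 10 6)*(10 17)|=6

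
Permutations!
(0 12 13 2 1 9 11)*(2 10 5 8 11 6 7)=(0 12 13 10 5 8 11)(1 9 6 7 2)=[12, 9, 1, 3, 4, 8, 7, 2, 11, 6, 5, 0, 13, 10]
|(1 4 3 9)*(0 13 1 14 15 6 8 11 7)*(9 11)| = 35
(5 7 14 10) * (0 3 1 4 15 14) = [3, 4, 2, 1, 15, 7, 6, 0, 8, 9, 5, 11, 12, 13, 10, 14] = (0 3 1 4 15 14 10 5 7)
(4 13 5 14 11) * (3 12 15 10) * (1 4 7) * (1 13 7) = [0, 4, 2, 12, 7, 14, 6, 13, 8, 9, 3, 1, 15, 5, 11, 10] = (1 4 7 13 5 14 11)(3 12 15 10)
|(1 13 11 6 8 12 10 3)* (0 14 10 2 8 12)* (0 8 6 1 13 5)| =|(0 14 10 3 13 11 1 5)(2 6 12)| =24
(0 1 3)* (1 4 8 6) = (0 4 8 6 1 3) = [4, 3, 2, 0, 8, 5, 1, 7, 6]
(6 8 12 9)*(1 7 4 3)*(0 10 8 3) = [10, 7, 2, 1, 0, 5, 3, 4, 12, 6, 8, 11, 9] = (0 10 8 12 9 6 3 1 7 4)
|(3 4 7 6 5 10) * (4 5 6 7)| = 3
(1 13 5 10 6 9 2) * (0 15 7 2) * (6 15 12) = (0 12 6 9)(1 13 5 10 15 7 2) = [12, 13, 1, 3, 4, 10, 9, 2, 8, 0, 15, 11, 6, 5, 14, 7]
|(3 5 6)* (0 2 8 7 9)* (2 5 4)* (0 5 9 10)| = 10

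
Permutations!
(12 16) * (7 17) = [0, 1, 2, 3, 4, 5, 6, 17, 8, 9, 10, 11, 16, 13, 14, 15, 12, 7] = (7 17)(12 16)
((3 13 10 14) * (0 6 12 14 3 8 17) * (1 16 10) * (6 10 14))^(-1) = (0 17 8 14 16 1 13 3 10)(6 12)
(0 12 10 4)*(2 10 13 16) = (0 12 13 16 2 10 4) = [12, 1, 10, 3, 0, 5, 6, 7, 8, 9, 4, 11, 13, 16, 14, 15, 2]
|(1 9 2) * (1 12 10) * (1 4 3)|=|(1 9 2 12 10 4 3)|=7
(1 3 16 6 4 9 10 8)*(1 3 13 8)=(1 13 8 3 16 6 4 9 10)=[0, 13, 2, 16, 9, 5, 4, 7, 3, 10, 1, 11, 12, 8, 14, 15, 6]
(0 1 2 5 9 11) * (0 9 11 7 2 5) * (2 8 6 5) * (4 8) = (0 1 2)(4 8 6 5 11 9 7) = [1, 2, 0, 3, 8, 11, 5, 4, 6, 7, 10, 9]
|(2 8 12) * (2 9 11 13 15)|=7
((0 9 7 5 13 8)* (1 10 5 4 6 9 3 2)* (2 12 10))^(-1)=(0 8 13 5 10 12 3)(1 2)(4 7 9 6)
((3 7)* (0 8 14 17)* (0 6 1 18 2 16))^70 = (0 2 1 17 8 16 18 6 14)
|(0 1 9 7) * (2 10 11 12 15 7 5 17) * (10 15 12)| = 8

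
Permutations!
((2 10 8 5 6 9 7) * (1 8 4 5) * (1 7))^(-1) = ((1 8 7 2 10 4 5 6 9))^(-1) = (1 9 6 5 4 10 2 7 8)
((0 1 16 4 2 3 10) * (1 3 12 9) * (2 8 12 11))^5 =((0 3 10)(1 16 4 8 12 9)(2 11))^5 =(0 10 3)(1 9 12 8 4 16)(2 11)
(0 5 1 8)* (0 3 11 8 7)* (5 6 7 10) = (0 6 7)(1 10 5)(3 11 8) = [6, 10, 2, 11, 4, 1, 7, 0, 3, 9, 5, 8]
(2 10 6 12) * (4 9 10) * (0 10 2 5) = (0 10 6 12 5)(2 4 9) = [10, 1, 4, 3, 9, 0, 12, 7, 8, 2, 6, 11, 5]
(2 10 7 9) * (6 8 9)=(2 10 7 6 8 9)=[0, 1, 10, 3, 4, 5, 8, 6, 9, 2, 7]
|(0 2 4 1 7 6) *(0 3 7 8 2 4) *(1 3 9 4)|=|(0 1 8 2)(3 7 6 9 4)|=20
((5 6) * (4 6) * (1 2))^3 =((1 2)(4 6 5))^3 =(6)(1 2)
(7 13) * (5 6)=(5 6)(7 13)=[0, 1, 2, 3, 4, 6, 5, 13, 8, 9, 10, 11, 12, 7]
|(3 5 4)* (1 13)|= |(1 13)(3 5 4)|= 6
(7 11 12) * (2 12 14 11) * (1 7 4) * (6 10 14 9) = (1 7 2 12 4)(6 10 14 11 9) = [0, 7, 12, 3, 1, 5, 10, 2, 8, 6, 14, 9, 4, 13, 11]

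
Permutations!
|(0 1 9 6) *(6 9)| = 3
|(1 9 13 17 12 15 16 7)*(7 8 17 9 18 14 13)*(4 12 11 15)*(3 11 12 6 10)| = 30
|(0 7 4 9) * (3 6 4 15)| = |(0 7 15 3 6 4 9)| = 7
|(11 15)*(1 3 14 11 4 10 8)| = 8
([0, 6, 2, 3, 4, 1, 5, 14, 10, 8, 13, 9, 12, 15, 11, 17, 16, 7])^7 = (1 6 5)(7 15 10 9 14 17 13 8 11)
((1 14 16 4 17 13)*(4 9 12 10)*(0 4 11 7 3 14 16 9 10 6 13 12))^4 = (0 6 10 14 17 1 7)(3 4 13 11 9 12 16)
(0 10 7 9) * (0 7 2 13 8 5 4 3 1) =(0 10 2 13 8 5 4 3 1)(7 9) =[10, 0, 13, 1, 3, 4, 6, 9, 5, 7, 2, 11, 12, 8]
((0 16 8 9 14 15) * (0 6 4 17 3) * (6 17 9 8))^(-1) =(0 3 17 15 14 9 4 6 16)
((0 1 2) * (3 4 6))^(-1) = (0 2 1)(3 6 4)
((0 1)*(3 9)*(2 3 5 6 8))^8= (2 9 6)(3 5 8)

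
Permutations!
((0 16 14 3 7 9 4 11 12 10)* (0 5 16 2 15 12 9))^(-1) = (0 7 3 14 16 5 10 12 15 2)(4 9 11)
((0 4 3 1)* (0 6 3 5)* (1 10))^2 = (0 5 4)(1 3)(6 10)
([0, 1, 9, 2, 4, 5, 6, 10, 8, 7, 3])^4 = [0, 1, 3, 10, 4, 5, 6, 9, 8, 2, 7]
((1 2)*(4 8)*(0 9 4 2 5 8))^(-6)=((0 9 4)(1 5 8 2))^(-6)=(9)(1 8)(2 5)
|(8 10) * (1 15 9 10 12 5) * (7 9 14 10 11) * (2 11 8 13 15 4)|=36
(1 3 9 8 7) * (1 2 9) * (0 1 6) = (0 1 3 6)(2 9 8 7) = [1, 3, 9, 6, 4, 5, 0, 2, 7, 8]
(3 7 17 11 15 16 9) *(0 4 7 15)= [4, 1, 2, 15, 7, 5, 6, 17, 8, 3, 10, 0, 12, 13, 14, 16, 9, 11]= (0 4 7 17 11)(3 15 16 9)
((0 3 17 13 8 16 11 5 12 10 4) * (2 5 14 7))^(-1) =(0 4 10 12 5 2 7 14 11 16 8 13 17 3)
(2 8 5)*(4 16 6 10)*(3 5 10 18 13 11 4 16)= (2 8 10 16 6 18 13 11 4 3 5)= [0, 1, 8, 5, 3, 2, 18, 7, 10, 9, 16, 4, 12, 11, 14, 15, 6, 17, 13]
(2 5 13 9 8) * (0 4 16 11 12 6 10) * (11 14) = (0 4 16 14 11 12 6 10)(2 5 13 9 8) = [4, 1, 5, 3, 16, 13, 10, 7, 2, 8, 0, 12, 6, 9, 11, 15, 14]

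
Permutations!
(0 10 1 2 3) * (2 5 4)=(0 10 1 5 4 2 3)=[10, 5, 3, 0, 2, 4, 6, 7, 8, 9, 1]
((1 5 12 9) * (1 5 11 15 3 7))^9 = (1 7 3 15 11)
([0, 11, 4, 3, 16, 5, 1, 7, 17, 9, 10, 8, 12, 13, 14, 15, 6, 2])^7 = (1 6 16 4 2 17 8 11)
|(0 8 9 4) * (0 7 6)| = 6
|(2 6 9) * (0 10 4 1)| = 12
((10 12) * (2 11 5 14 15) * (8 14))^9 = (2 8)(5 15)(10 12)(11 14)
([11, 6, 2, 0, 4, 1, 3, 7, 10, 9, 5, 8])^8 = [0, 1, 2, 3, 4, 5, 6, 7, 8, 9, 10, 11]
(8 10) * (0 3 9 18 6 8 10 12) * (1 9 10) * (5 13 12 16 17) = (0 3 10 1 9 18 6 8 16 17 5 13 12) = [3, 9, 2, 10, 4, 13, 8, 7, 16, 18, 1, 11, 0, 12, 14, 15, 17, 5, 6]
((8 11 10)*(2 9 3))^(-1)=(2 3 9)(8 10 11)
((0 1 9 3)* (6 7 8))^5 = ((0 1 9 3)(6 7 8))^5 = (0 1 9 3)(6 8 7)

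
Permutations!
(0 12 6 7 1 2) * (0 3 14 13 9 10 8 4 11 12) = (1 2 3 14 13 9 10 8 4 11 12 6 7) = [0, 2, 3, 14, 11, 5, 7, 1, 4, 10, 8, 12, 6, 9, 13]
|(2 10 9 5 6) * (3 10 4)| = 7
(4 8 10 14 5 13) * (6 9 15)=(4 8 10 14 5 13)(6 9 15)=[0, 1, 2, 3, 8, 13, 9, 7, 10, 15, 14, 11, 12, 4, 5, 6]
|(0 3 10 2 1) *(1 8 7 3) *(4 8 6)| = 14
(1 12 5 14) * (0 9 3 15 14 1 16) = (0 9 3 15 14 16)(1 12 5) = [9, 12, 2, 15, 4, 1, 6, 7, 8, 3, 10, 11, 5, 13, 16, 14, 0]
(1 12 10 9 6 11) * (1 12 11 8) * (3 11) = [0, 3, 2, 11, 4, 5, 8, 7, 1, 6, 9, 12, 10] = (1 3 11 12 10 9 6 8)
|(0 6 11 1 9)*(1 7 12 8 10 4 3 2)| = 12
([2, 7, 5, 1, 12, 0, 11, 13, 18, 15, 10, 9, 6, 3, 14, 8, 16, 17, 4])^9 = [0, 7, 2, 1, 12, 5, 11, 13, 18, 15, 10, 9, 6, 3, 14, 8, 16, 17, 4]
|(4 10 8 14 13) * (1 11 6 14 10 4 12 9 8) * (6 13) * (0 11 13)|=|(0 11)(1 13 12 9 8 10)(6 14)|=6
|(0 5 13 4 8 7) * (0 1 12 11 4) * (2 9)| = |(0 5 13)(1 12 11 4 8 7)(2 9)| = 6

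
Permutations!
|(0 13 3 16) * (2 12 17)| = 12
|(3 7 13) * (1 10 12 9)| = |(1 10 12 9)(3 7 13)| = 12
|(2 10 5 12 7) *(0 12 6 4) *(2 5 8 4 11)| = 10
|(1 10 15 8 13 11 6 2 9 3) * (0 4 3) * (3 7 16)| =14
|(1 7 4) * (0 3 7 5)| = 6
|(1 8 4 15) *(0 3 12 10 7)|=20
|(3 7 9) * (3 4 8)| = 5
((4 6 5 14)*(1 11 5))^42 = ((1 11 5 14 4 6))^42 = (14)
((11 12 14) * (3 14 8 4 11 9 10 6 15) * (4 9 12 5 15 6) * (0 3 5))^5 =(0 9 3 10 14 4 12 11 8)(5 15)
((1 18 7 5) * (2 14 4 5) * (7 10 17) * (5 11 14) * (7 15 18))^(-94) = ((1 7 2 5)(4 11 14)(10 17 15 18))^(-94) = (1 2)(4 14 11)(5 7)(10 15)(17 18)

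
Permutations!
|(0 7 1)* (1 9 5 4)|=6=|(0 7 9 5 4 1)|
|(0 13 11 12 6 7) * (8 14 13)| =8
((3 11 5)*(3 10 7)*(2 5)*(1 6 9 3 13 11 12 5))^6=(1 10 6 7 9 13 3 11 12 2 5)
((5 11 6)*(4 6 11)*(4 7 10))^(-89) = (11)(4 6 5 7 10)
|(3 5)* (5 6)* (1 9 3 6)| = 6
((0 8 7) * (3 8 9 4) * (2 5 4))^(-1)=(0 7 8 3 4 5 2 9)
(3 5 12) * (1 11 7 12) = (1 11 7 12 3 5) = [0, 11, 2, 5, 4, 1, 6, 12, 8, 9, 10, 7, 3]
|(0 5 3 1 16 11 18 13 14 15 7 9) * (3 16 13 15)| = 8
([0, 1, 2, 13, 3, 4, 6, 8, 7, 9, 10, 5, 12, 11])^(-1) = (3 4 5 11 13)(7 8)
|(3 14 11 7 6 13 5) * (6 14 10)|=15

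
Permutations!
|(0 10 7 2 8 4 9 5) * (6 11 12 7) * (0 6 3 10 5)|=10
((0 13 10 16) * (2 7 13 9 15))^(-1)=(0 16 10 13 7 2 15 9)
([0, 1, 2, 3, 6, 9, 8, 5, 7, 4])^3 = [0, 1, 2, 3, 7, 6, 5, 4, 9, 8]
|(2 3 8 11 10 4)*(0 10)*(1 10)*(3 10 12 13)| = 21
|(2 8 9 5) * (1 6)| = |(1 6)(2 8 9 5)| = 4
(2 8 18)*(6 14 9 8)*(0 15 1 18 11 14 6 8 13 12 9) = [15, 18, 8, 3, 4, 5, 6, 7, 11, 13, 10, 14, 9, 12, 0, 1, 16, 17, 2] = (0 15 1 18 2 8 11 14)(9 13 12)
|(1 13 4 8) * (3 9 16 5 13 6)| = |(1 6 3 9 16 5 13 4 8)| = 9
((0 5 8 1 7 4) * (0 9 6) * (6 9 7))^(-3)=(9)(0 8 6 5 1)(4 7)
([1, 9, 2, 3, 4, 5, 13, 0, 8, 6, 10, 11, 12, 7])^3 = [6, 13, 2, 3, 4, 5, 0, 9, 8, 7, 10, 11, 12, 1]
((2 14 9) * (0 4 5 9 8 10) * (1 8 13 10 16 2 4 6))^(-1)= ((0 6 1 8 16 2 14 13 10)(4 5 9))^(-1)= (0 10 13 14 2 16 8 1 6)(4 9 5)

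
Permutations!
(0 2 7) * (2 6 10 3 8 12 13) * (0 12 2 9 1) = (0 6 10 3 8 2 7 12 13 9 1) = [6, 0, 7, 8, 4, 5, 10, 12, 2, 1, 3, 11, 13, 9]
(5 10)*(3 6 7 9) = (3 6 7 9)(5 10) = [0, 1, 2, 6, 4, 10, 7, 9, 8, 3, 5]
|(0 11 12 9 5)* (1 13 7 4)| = 20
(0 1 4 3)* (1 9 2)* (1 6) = (0 9 2 6 1 4 3) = [9, 4, 6, 0, 3, 5, 1, 7, 8, 2]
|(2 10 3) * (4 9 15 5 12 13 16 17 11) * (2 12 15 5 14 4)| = 40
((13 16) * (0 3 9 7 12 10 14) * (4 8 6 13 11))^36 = ((0 3 9 7 12 10 14)(4 8 6 13 16 11))^36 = (16)(0 3 9 7 12 10 14)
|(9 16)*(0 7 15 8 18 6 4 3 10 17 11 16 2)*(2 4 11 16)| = 24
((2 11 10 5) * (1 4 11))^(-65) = ((1 4 11 10 5 2))^(-65) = (1 4 11 10 5 2)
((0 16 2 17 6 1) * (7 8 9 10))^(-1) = (0 1 6 17 2 16)(7 10 9 8)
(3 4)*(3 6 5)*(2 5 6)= (6)(2 5 3 4)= [0, 1, 5, 4, 2, 3, 6]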